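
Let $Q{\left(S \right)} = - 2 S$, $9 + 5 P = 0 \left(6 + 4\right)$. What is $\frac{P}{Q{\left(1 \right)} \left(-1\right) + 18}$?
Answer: $- \frac{9}{100} \approx -0.09$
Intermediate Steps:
$P = - \frac{9}{5}$ ($P = - \frac{9}{5} + \frac{0 \left(6 + 4\right)}{5} = - \frac{9}{5} + \frac{0 \cdot 10}{5} = - \frac{9}{5} + \frac{1}{5} \cdot 0 = - \frac{9}{5} + 0 = - \frac{9}{5} \approx -1.8$)
$\frac{P}{Q{\left(1 \right)} \left(-1\right) + 18} = \frac{1}{\left(-2\right) 1 \left(-1\right) + 18} \left(- \frac{9}{5}\right) = \frac{1}{\left(-2\right) \left(-1\right) + 18} \left(- \frac{9}{5}\right) = \frac{1}{2 + 18} \left(- \frac{9}{5}\right) = \frac{1}{20} \left(- \frac{9}{5}\right) = - \frac{9}{100}$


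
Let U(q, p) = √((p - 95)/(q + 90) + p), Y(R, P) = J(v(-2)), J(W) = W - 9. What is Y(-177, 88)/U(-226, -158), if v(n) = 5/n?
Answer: 23*I*√721990/21235 ≈ 0.92033*I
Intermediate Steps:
J(W) = -9 + W
Y(R, P) = -23/2 (Y(R, P) = -9 + 5/(-2) = -9 + 5*(-½) = -9 - 5/2 = -23/2)
U(q, p) = √(p + (-95 + p)/(90 + q)) (U(q, p) = √((-95 + p)/(90 + q) + p) = √(p + (-95 + p)/(90 + q)))
Y(-177, 88)/U(-226, -158) = -23*(-2*I*√34)/√(-95 - 158 - 158*(90 - 226))/2 = -23*(-2*I*√34)/√(-95 - 158 - 158*(-136))/2 = -23*(-2*I*√34/√(-95 - 158 + 21488))/2 = -23*(-2*I*√721990/21235)/2 = -(-23)*I*√721990/21235 = 23*I*√721990/21235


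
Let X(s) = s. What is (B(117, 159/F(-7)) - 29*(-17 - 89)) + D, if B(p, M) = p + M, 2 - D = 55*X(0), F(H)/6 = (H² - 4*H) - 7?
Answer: 447073/140 ≈ 3193.4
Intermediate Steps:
F(H) = -42 - 24*H + 6*H² (F(H) = 6*((H² - 4*H) - 7) = 6*(-7 + H² - 4*H) = -42 - 24*H + 6*H²)
D = 2 (D = 2 - 55*0 = 2 - 1*0 = 2 + 0 = 2)
B(p, M) = M + p
(B(117, 159/F(-7)) - 29*(-17 - 89)) + D = ((159/(-42 - 24*(-7) + 6*(-7)²) + 117) - 29*(-17 - 89)) + 2 = ((159/(-42 + 168 + 6*49) + 117) - 29*(-106)) + 2 = ((159/(-42 + 168 + 294) + 117) + 3074) + 2 = ((159/420 + 117) + 3074) + 2 = ((159*(1/420) + 117) + 3074) + 2 = ((53/140 + 117) + 3074) + 2 = (16433/140 + 3074) + 2 = 446793/140 + 2 = 447073/140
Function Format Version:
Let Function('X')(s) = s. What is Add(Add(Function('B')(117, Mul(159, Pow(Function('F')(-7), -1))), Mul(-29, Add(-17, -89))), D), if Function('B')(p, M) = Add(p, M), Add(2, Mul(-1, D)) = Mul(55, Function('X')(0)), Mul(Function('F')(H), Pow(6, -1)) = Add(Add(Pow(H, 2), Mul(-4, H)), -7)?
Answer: Rational(447073, 140) ≈ 3193.4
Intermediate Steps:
Function('F')(H) = Add(-42, Mul(-24, H), Mul(6, Pow(H, 2))) (Function('F')(H) = Mul(6, Add(Add(Pow(H, 2), Mul(-4, H)), -7)) = Mul(6, Add(-7, Pow(H, 2), Mul(-4, H))) = Add(-42, Mul(-24, H), Mul(6, Pow(H, 2))))
D = 2 (D = Add(2, Mul(-1, Mul(55, 0))) = Add(2, Mul(-1, 0)) = Add(2, 0) = 2)
Function('B')(p, M) = Add(M, p)
Add(Add(Function('B')(117, Mul(159, Pow(Function('F')(-7), -1))), Mul(-29, Add(-17, -89))), D) = Add(Add(Add(Mul(159, Pow(Add(-42, Mul(-24, -7), Mul(6, Pow(-7, 2))), -1)), 117), Mul(-29, Add(-17, -89))), 2) = Add(Add(Add(Mul(159, Pow(Add(-42, 168, Mul(6, 49)), -1)), 117), Mul(-29, -106)), 2) = Add(Add(Add(Mul(159, Pow(Add(-42, 168, 294), -1)), 117), 3074), 2) = Add(Add(Add(Mul(159, Pow(420, -1)), 117), 3074), 2) = Add(Add(Add(Mul(159, Rational(1, 420)), 117), 3074), 2) = Add(Add(Add(Rational(53, 140), 117), 3074), 2) = Add(Add(Rational(16433, 140), 3074), 2) = Add(Rational(446793, 140), 2) = Rational(447073, 140)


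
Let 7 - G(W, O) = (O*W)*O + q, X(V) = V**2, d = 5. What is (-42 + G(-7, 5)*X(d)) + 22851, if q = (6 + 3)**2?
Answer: 25334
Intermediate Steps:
q = 81 (q = 9**2 = 81)
G(W, O) = -74 - W*O**2 (G(W, O) = 7 - ((O*W)*O + 81) = 7 - (W*O**2 + 81) = 7 - (81 + W*O**2) = 7 + (-81 - W*O**2) = -74 - W*O**2)
(-42 + G(-7, 5)*X(d)) + 22851 = (-42 + (-74 - 1*(-7)*5**2)*5**2) + 22851 = (-42 + (-74 - 1*(-7)*25)*25) + 22851 = (-42 + (-74 + 175)*25) + 22851 = (-42 + 101*25) + 22851 = (-42 + 2525) + 22851 = 2483 + 22851 = 25334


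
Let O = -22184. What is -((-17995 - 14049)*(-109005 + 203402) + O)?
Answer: 3024879652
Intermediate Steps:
-((-17995 - 14049)*(-109005 + 203402) + O) = -((-17995 - 14049)*(-109005 + 203402) - 22184) = -(-32044*94397 - 22184) = -(-3024857468 - 22184) = -1*(-3024879652) = 3024879652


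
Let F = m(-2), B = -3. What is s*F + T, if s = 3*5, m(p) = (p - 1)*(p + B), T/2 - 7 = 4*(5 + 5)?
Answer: 319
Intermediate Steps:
T = 94 (T = 14 + 2*(4*(5 + 5)) = 14 + 2*(4*10) = 14 + 2*40 = 14 + 80 = 94)
m(p) = (-1 + p)*(-3 + p) (m(p) = (p - 1)*(p - 3) = (-1 + p)*(-3 + p))
F = 15 (F = 3 + (-2)² - 4*(-2) = 3 + 4 + 8 = 15)
s = 15
s*F + T = 15*15 + 94 = 225 + 94 = 319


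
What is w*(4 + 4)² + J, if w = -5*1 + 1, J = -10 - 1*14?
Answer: -280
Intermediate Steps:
J = -24 (J = -10 - 14 = -24)
w = -4 (w = -5 + 1 = -4)
w*(4 + 4)² + J = -4*(4 + 4)² - 24 = -4*8² - 24 = -4*64 - 24 = -256 - 24 = -280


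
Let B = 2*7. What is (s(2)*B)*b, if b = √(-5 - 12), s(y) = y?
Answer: 28*I*√17 ≈ 115.45*I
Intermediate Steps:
B = 14
b = I*√17 (b = √(-17) = I*√17 ≈ 4.1231*I)
(s(2)*B)*b = (2*14)*(I*√17) = 28*(I*√17) = 28*I*√17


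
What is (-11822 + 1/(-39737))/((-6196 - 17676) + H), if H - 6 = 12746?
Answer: 93954163/88375088 ≈ 1.0631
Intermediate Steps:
H = 12752 (H = 6 + 12746 = 12752)
(-11822 + 1/(-39737))/((-6196 - 17676) + H) = (-11822 + 1/(-39737))/((-6196 - 17676) + 12752) = (-11822 - 1/39737)/(-23872 + 12752) = -469770815/39737/(-11120) = -469770815/39737*(-1/11120) = 93954163/88375088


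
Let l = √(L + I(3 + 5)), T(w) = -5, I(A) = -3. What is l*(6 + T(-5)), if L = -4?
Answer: I*√7 ≈ 2.6458*I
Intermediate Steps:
l = I*√7 (l = √(-4 - 3) = √(-7) = I*√7 ≈ 2.6458*I)
l*(6 + T(-5)) = (I*√7)*(6 - 5) = (I*√7)*1 = I*√7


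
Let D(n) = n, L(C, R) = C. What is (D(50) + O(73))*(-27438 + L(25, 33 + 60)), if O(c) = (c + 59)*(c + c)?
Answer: -529673986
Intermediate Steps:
O(c) = 2*c*(59 + c) (O(c) = (59 + c)*(2*c) = 2*c*(59 + c))
(D(50) + O(73))*(-27438 + L(25, 33 + 60)) = (50 + 2*73*(59 + 73))*(-27438 + 25) = (50 + 2*73*132)*(-27413) = (50 + 19272)*(-27413) = 19322*(-27413) = -529673986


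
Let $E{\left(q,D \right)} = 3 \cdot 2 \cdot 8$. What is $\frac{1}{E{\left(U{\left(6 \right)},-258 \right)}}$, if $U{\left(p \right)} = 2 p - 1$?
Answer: $\frac{1}{48} \approx 0.020833$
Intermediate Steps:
$U{\left(p \right)} = -1 + 2 p$
$E{\left(q,D \right)} = 48$ ($E{\left(q,D \right)} = 6 \cdot 8 = 48$)
$\frac{1}{E{\left(U{\left(6 \right)},-258 \right)}} = \frac{1}{48}$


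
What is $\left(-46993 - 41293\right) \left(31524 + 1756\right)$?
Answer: $-2938158080$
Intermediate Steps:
$\left(-46993 - 41293\right) \left(31524 + 1756\right) = \left(-88286\right) 33280 = -2938158080$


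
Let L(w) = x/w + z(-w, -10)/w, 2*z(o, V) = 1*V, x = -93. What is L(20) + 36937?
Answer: 369321/10 ≈ 36932.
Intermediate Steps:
z(o, V) = V/2 (z(o, V) = (1*V)/2 = V/2)
L(w) = -98/w (L(w) = -93/w + ((½)*(-10))/w = -93/w - 5/w = -98/w)
L(20) + 36937 = -98/20 + 36937 = -98*1/20 + 36937 = -49/10 + 36937 = 369321/10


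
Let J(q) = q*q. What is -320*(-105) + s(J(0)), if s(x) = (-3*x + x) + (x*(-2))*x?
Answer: 33600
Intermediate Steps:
J(q) = q**2
s(x) = -2*x - 2*x**2 (s(x) = -2*x + (-2*x)*x = -2*x - 2*x**2)
-320*(-105) + s(J(0)) = -320*(-105) - 2*0**2*(1 + 0**2) = 33600 - 2*0*(1 + 0) = 33600 - 2*0*1 = 33600 + 0 = 33600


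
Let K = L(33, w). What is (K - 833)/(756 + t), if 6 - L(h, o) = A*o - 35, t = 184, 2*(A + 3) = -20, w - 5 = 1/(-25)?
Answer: -4547/5875 ≈ -0.77396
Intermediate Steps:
w = 124/25 (w = 5 + 1/(-25) = 5 - 1/25 = 124/25 ≈ 4.9600)
A = -13 (A = -3 + (1/2)*(-20) = -3 - 10 = -13)
L(h, o) = 41 + 13*o (L(h, o) = 6 - (-13*o - 35) = 6 - (-35 - 13*o) = 6 + (35 + 13*o) = 41 + 13*o)
K = 2637/25 (K = 41 + 13*(124/25) = 41 + 1612/25 = 2637/25 ≈ 105.48)
(K - 833)/(756 + t) = (2637/25 - 833)/(756 + 184) = -18188/25/940 = (1/940)*(-18188/25) = -4547/5875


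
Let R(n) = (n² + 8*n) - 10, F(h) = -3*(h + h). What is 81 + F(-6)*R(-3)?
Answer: -819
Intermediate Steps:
F(h) = -6*h
R(n) = -10 + n² + 8*n
81 + F(-6)*R(-3) = 81 + (-6*(-6))*(-10 + (-3)² + 8*(-3)) = 81 + 36*(-10 + 9 - 24) = 81 + 36*(-25) = 81 - 900 = -819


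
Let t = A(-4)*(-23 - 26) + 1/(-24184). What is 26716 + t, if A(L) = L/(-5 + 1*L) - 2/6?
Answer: 5813712671/217656 ≈ 26711.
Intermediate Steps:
A(L) = -⅓ + L/(-5 + L) (A(L) = L/(-5 + L) - 2*⅙ = L/(-5 + L) - ⅓ = -⅓ + L/(-5 + L))
t = -1185025/217656 (t = ((5 + 2*(-4))/(3*(-5 - 4)))*(-23 - 26) + 1/(-24184) = ((⅓)*(5 - 8)/(-9))*(-49) - 1/24184 = ((⅓)*(-⅑)*(-3))*(-49) - 1/24184 = (⅑)*(-49) - 1/24184 = -49/9 - 1/24184 = -1185025/217656 ≈ -5.4445)
26716 + t = 26716 - 1185025/217656 = 5813712671/217656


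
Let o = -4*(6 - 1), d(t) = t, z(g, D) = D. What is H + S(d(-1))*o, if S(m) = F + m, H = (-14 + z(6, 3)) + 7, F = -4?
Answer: 96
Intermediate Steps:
H = -4 (H = (-14 + 3) + 7 = -11 + 7 = -4)
S(m) = -4 + m
o = -20 (o = -4*5 = -20)
H + S(d(-1))*o = -4 + (-4 - 1)*(-20) = -4 - 5*(-20) = -4 + 100 = 96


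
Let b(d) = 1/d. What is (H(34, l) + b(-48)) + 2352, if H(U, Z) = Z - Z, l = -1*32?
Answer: 112895/48 ≈ 2352.0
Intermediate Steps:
l = -32
H(U, Z) = 0
(H(34, l) + b(-48)) + 2352 = (0 + 1/(-48)) + 2352 = (0 - 1/48) + 2352 = -1/48 + 2352 = 112895/48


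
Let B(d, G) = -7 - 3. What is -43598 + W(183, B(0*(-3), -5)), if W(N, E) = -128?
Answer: -43726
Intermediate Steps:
B(d, G) = -10
-43598 + W(183, B(0*(-3), -5)) = -43598 - 128 = -43726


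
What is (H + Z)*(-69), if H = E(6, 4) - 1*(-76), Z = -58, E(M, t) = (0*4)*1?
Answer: -1242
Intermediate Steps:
E(M, t) = 0 (E(M, t) = 0*1 = 0)
H = 76 (H = 0 - 1*(-76) = 0 + 76 = 76)
(H + Z)*(-69) = (76 - 58)*(-69) = 18*(-69) = -1242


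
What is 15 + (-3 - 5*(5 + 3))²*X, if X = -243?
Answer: -449292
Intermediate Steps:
15 + (-3 - 5*(5 + 3))²*X = 15 + (-3 - 5*(5 + 3))²*(-243) = 15 + (-3 - 5*8)²*(-243) = 15 + (-3 - 40)²*(-243) = 15 + (-43)²*(-243) = 15 + 1849*(-243) = 15 - 449307 = -449292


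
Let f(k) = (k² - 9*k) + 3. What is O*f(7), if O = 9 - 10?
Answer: 11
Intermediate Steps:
f(k) = 3 + k² - 9*k
O = -1
O*f(7) = -(3 + 7² - 9*7) = -(3 + 49 - 63) = -1*(-11) = 11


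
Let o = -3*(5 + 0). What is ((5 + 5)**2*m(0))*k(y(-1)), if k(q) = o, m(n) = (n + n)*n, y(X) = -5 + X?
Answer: 0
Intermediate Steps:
m(n) = 2*n**2 (m(n) = (2*n)*n = 2*n**2)
o = -15 (o = -3*5 = -15)
k(q) = -15
((5 + 5)**2*m(0))*k(y(-1)) = ((5 + 5)**2*(2*0**2))*(-15) = (10**2*(2*0))*(-15) = (100*0)*(-15) = 0*(-15) = 0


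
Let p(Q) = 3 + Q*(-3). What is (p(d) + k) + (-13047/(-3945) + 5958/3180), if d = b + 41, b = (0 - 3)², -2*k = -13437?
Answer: 458361769/69695 ≈ 6576.7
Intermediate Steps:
k = 13437/2 (k = -½*(-13437) = 13437/2 ≈ 6718.5)
b = 9 (b = (-3)² = 9)
d = 50 (d = 9 + 41 = 50)
p(Q) = 3 - 3*Q
(p(d) + k) + (-13047/(-3945) + 5958/3180) = ((3 - 3*50) + 13437/2) + (-13047/(-3945) + 5958/3180) = ((3 - 150) + 13437/2) + (-13047*(-1/3945) + 5958*(1/3180)) = (-147 + 13437/2) + (4349/1315 + 993/530) = 13143/2 + 722153/139390 = 458361769/69695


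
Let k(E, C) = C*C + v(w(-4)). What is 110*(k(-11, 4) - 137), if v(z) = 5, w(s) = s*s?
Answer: -12760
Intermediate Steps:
w(s) = s**2
k(E, C) = 5 + C**2 (k(E, C) = C*C + 5 = C**2 + 5 = 5 + C**2)
110*(k(-11, 4) - 137) = 110*((5 + 4**2) - 137) = 110*((5 + 16) - 137) = 110*(21 - 137) = 110*(-116) = -12760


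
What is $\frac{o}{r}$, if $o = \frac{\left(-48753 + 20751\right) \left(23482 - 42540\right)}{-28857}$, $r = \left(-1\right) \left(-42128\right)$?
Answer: $- \frac{44471843}{101307308} \approx -0.43898$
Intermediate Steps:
$r = 42128$
$o = - \frac{177887372}{9619}$ ($o = \left(-28002\right) \left(-19058\right) \left(- \frac{1}{28857}\right) = 533662116 \left(- \frac{1}{28857}\right) = - \frac{177887372}{9619} \approx -18493.0$)
$\frac{o}{r} = - \frac{177887372}{9619 \cdot 42128} = \left(- \frac{177887372}{9619}\right) \frac{1}{42128} = - \frac{44471843}{101307308}$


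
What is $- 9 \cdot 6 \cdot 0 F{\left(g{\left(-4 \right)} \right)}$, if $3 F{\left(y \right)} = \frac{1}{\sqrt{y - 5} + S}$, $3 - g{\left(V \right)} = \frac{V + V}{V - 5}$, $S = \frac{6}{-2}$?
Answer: $0$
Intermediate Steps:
$S = -3$ ($S = 6 \left(- \frac{1}{2}\right) = -3$)
$g{\left(V \right)} = 3 - \frac{2 V}{-5 + V}$ ($g{\left(V \right)} = 3 - \frac{V + V}{V - 5} = 3 - \frac{2 V}{-5 + V}$)
$F{\left(y \right)} = \frac{1}{3 \left(-3 + \sqrt{-5 + y}\right)}$ ($F{\left(y \right)} = \frac{1}{3 \left(\sqrt{y - 5} - 3\right)} = \frac{1}{3 \left(\sqrt{-5 + y} - 3\right)} = \frac{1}{3 \left(-3 + \sqrt{-5 + y}\right)}$)
$- 9 \cdot 6 \cdot 0 F{\left(g{\left(-4 \right)} \right)} = - 9 \cdot 6 \cdot 0 \frac{1}{3 \left(-3 + \sqrt{-5 + \frac{-15 - 4}{-5 - 4}}\right)} = \left(-9\right) 0 \frac{1}{3 \left(-3 + \sqrt{-5 + \frac{1}{-9} \left(-19\right)}\right)} = 0 \frac{1}{3 \left(-3 + \sqrt{-5 - - \frac{19}{9}}\right)} = 0 \frac{1}{3 \left(-3 + \sqrt{-5 + \frac{19}{9}}\right)} = 0 \frac{1}{3 \left(-3 + \sqrt{- \frac{26}{9}}\right)} = 0 \frac{1}{3 \left(-3 + \frac{i \sqrt{26}}{3}\right)} = 0$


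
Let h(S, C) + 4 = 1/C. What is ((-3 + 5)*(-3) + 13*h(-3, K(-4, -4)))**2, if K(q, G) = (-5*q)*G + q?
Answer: 23863225/7056 ≈ 3382.0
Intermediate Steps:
K(q, G) = q - 5*G*q (K(q, G) = -5*G*q + q = q - 5*G*q)
h(S, C) = -4 + 1/C
((-3 + 5)*(-3) + 13*h(-3, K(-4, -4)))**2 = ((-3 + 5)*(-3) + 13*(-4 + 1/(-4*(1 - 5*(-4)))))**2 = (2*(-3) + 13*(-4 + 1/(-4*(1 + 20))))**2 = (-6 + 13*(-4 + 1/(-4*21)))**2 = (-6 + 13*(-4 + 1/(-84)))**2 = (-6 + 13*(-4 - 1/84))**2 = (-6 + 13*(-337/84))**2 = (-6 - 4381/84)**2 = (-4885/84)**2 = 23863225/7056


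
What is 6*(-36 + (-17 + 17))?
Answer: -216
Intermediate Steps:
6*(-36 + (-17 + 17)) = 6*(-36 + 0) = 6*(-36) = -216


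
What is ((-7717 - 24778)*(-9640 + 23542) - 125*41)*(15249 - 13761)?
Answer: -672204915120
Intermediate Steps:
((-7717 - 24778)*(-9640 + 23542) - 125*41)*(15249 - 13761) = (-32495*13902 - 5125)*1488 = (-451745490 - 5125)*1488 = -451750615*1488 = -672204915120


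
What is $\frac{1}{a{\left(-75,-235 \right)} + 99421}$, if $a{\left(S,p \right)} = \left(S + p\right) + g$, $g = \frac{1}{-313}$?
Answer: $\frac{313}{31021742} \approx 1.009 \cdot 10^{-5}$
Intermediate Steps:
$g = - \frac{1}{313} \approx -0.0031949$
$a{\left(S,p \right)} = - \frac{1}{313} + S + p$ ($a{\left(S,p \right)} = \left(S + p\right) - \frac{1}{313} = - \frac{1}{313} + S + p$)
$\frac{1}{a{\left(-75,-235 \right)} + 99421} = \frac{1}{\left(- \frac{1}{313} - 75 - 235\right) + 99421} = \frac{1}{- \frac{97031}{313} + 99421} = \frac{1}{\frac{31021742}{313}} = \frac{313}{31021742}$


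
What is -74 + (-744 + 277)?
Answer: -541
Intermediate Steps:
-74 + (-744 + 277) = -74 - 467 = -541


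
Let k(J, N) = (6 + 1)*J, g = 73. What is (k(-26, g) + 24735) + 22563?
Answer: 47116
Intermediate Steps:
k(J, N) = 7*J
(k(-26, g) + 24735) + 22563 = (7*(-26) + 24735) + 22563 = (-182 + 24735) + 22563 = 24553 + 22563 = 47116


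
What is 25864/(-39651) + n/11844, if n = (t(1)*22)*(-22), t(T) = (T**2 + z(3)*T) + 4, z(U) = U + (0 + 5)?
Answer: -46318109/39135537 ≈ -1.1835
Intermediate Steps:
z(U) = 5 + U (z(U) = U + 5 = 5 + U)
t(T) = 4 + T**2 + 8*T (t(T) = (T**2 + (5 + 3)*T) + 4 = (T**2 + 8*T) + 4 = 4 + T**2 + 8*T)
n = -6292 (n = ((4 + 1**2 + 8*1)*22)*(-22) = ((4 + 1 + 8)*22)*(-22) = (13*22)*(-22) = 286*(-22) = -6292)
25864/(-39651) + n/11844 = 25864/(-39651) - 6292/11844 = 25864*(-1/39651) - 6292*1/11844 = -25864/39651 - 1573/2961 = -46318109/39135537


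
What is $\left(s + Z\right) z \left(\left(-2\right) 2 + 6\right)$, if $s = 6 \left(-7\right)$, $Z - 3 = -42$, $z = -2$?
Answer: $324$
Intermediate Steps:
$Z = -39$ ($Z = 3 - 42 = -39$)
$s = -42$
$\left(s + Z\right) z \left(\left(-2\right) 2 + 6\right) = \left(-42 - 39\right) \left(-2\right) \left(\left(-2\right) 2 + 6\right) = \left(-81\right) \left(-2\right) \left(-4 + 6\right) = 162 \cdot 2 = 324$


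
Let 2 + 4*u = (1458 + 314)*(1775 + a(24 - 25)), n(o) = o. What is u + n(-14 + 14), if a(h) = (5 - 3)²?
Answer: 1576193/2 ≈ 7.8810e+5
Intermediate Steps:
a(h) = 4 (a(h) = 2² = 4)
u = 1576193/2 (u = -½ + ((1458 + 314)*(1775 + 4))/4 = -½ + (1772*1779)/4 = -½ + (¼)*3152388 = -½ + 788097 = 1576193/2 ≈ 7.8810e+5)
u + n(-14 + 14) = 1576193/2 + (-14 + 14) = 1576193/2 + 0 = 1576193/2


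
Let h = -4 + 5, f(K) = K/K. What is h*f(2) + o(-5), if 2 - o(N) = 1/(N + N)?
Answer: 31/10 ≈ 3.1000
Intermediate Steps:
f(K) = 1
o(N) = 2 - 1/(2*N) (o(N) = 2 - 1/(N + N) = 2 - 1/(2*N))
h = 1
h*f(2) + o(-5) = 1*1 + (2 - 1/2/(-5)) = 1 + (2 - 1/2*(-1/5)) = 1 + (2 + 1/10) = 1 + 21/10 = 31/10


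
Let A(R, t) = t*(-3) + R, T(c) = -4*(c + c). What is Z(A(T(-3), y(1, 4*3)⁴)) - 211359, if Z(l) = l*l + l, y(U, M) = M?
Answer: 3866576313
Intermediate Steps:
T(c) = -8*c
A(R, t) = R - 3*t (A(R, t) = -3*t + R = R - 3*t)
Z(l) = l + l² (Z(l) = l² + l = l + l²)
Z(A(T(-3), y(1, 4*3)⁴)) - 211359 = (-8*(-3) - 3*(4*3)⁴)*(1 + (-8*(-3) - 3*(4*3)⁴)) - 211359 = (24 - 3*12⁴)*(1 + (24 - 3*12⁴)) - 211359 = (24 - 3*20736)*(1 + (24 - 3*20736)) - 211359 = (24 - 62208)*(1 + (24 - 62208)) - 211359 = -62184*(1 - 62184) - 211359 = -62184*(-62183) - 211359 = 3866787672 - 211359 = 3866576313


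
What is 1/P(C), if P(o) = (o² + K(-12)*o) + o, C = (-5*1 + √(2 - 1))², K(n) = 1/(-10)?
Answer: 5/1352 ≈ 0.0036982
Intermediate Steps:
K(n) = -⅒
C = 16 (C = (-5 + √1)² = (-5 + 1)² = (-4)² = 16)
P(o) = o² + 9*o/10 (P(o) = (o² - o/10) + o = o² + 9*o/10)
1/P(C) = 1/((⅒)*16*(9 + 10*16)) = 1/((⅒)*16*(9 + 160)) = 1/((⅒)*16*169) = 1/(1352/5) = 5/1352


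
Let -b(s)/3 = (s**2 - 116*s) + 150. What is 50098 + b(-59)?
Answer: 18673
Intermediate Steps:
b(s) = -450 - 3*s**2 + 348*s (b(s) = -3*((s**2 - 116*s) + 150) = -3*(150 + s**2 - 116*s) = -450 - 3*s**2 + 348*s)
50098 + b(-59) = 50098 + (-450 - 3*(-59)**2 + 348*(-59)) = 50098 + (-450 - 3*3481 - 20532) = 50098 + (-450 - 10443 - 20532) = 50098 - 31425 = 18673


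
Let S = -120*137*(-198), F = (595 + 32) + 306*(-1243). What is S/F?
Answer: -98640/11507 ≈ -8.5722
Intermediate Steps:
F = -379731 (F = 627 - 380358 = -379731)
S = 3255120 (S = -16440*(-198) = 3255120)
S/F = 3255120/(-379731) = 3255120*(-1/379731) = -98640/11507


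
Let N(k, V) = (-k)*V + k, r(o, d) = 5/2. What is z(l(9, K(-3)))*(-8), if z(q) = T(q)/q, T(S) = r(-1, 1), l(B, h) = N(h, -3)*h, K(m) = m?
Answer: -5/9 ≈ -0.55556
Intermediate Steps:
r(o, d) = 5/2 (r(o, d) = 5*(1/2) = 5/2)
N(k, V) = k - V*k (N(k, V) = -V*k + k = k - V*k)
l(B, h) = 4*h**2 (l(B, h) = (h*(1 - 1*(-3)))*h = (h*(1 + 3))*h = (h*4)*h = (4*h)*h = 4*h**2)
T(S) = 5/2
z(q) = 5/(2*q)
z(l(9, K(-3)))*(-8) = (5/(2*((4*(-3)**2))))*(-8) = (5/(2*((4*9))))*(-8) = ((5/2)/36)*(-8) = ((5/2)*(1/36))*(-8) = (5/72)*(-8) = -5/9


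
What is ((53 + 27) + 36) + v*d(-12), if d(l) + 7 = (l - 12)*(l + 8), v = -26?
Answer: -2198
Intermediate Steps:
d(l) = -7 + (-12 + l)*(8 + l) (d(l) = -7 + (l - 12)*(l + 8) = -7 + (-12 + l)*(8 + l))
((53 + 27) + 36) + v*d(-12) = ((53 + 27) + 36) - 26*(-103 + (-12)² - 4*(-12)) = (80 + 36) - 26*(-103 + 144 + 48) = 116 - 26*89 = 116 - 2314 = -2198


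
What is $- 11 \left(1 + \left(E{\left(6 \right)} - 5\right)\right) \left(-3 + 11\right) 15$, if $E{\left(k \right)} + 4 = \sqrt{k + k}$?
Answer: $10560 - 2640 \sqrt{3} \approx 5987.4$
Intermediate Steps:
$E{\left(k \right)} = -4 + \sqrt{2} \sqrt{k}$ ($E{\left(k \right)} = -4 + \sqrt{k + k} = -4 + \sqrt{2 k} = -4 + \sqrt{2} \sqrt{k}$)
$- 11 \left(1 + \left(E{\left(6 \right)} - 5\right)\right) \left(-3 + 11\right) 15 = - 11 \left(1 - \left(9 - \sqrt{2} \sqrt{6}\right)\right) \left(-3 + 11\right) 15 = - 11 \left(1 - \left(9 - 2 \sqrt{3}\right)\right) 8 \cdot 15 = - 11 \left(-8 + 2 \sqrt{3}\right) 8 \cdot 15 = - 11 \left(-64 + 16 \sqrt{3}\right) 15 = \left(704 - 176 \sqrt{3}\right) 15 = 10560 - 2640 \sqrt{3}$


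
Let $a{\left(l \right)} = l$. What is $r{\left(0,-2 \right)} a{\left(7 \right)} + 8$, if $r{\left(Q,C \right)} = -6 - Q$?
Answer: $-34$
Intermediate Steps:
$r{\left(0,-2 \right)} a{\left(7 \right)} + 8 = \left(-6 - 0\right) 7 + 8 = \left(-6 + 0\right) 7 + 8 = \left(-6\right) 7 + 8 = -42 + 8 = -34$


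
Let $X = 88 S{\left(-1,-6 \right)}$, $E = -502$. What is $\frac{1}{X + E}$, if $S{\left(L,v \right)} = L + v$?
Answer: $- \frac{1}{1118} \approx -0.00089445$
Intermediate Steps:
$X = -616$ ($X = 88 \left(-1 - 6\right) = 88 \left(-7\right) = -616$)
$\frac{1}{X + E} = \frac{1}{-616 - 502} = \frac{1}{-1118} = - \frac{1}{1118}$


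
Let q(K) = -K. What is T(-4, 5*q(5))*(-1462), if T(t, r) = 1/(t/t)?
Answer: -1462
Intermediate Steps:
T(t, r) = 1 (T(t, r) = 1/1 = 1)
T(-4, 5*q(5))*(-1462) = 1*(-1462) = -1462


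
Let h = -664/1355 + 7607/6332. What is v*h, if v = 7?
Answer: 42721259/8579860 ≈ 4.9792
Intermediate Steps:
h = 6103037/8579860 (h = -664*1/1355 + 7607*(1/6332) = -664/1355 + 7607/6332 = 6103037/8579860 ≈ 0.71132)
v*h = 7*(6103037/8579860) = 42721259/8579860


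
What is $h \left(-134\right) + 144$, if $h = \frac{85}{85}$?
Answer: $10$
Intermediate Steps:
$h = 1$ ($h = 85 \cdot \frac{1}{85} = 1$)
$h \left(-134\right) + 144 = 1 \left(-134\right) + 144 = -134 + 144 = 10$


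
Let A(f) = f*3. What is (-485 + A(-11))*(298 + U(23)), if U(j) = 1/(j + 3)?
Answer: -2006991/13 ≈ -1.5438e+5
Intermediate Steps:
A(f) = 3*f
U(j) = 1/(3 + j)
(-485 + A(-11))*(298 + U(23)) = (-485 + 3*(-11))*(298 + 1/(3 + 23)) = (-485 - 33)*(298 + 1/26) = -518*(298 + 1/26) = -518*7749/26 = -2006991/13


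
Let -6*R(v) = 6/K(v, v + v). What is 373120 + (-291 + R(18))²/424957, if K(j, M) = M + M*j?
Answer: 74183266318391065/198818682192 ≈ 3.7312e+5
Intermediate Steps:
R(v) = -1/(2*v*(1 + v)) (R(v) = -1/((v + v)*(1 + v)) = -1/((2*v)*(1 + v)) = -1/(2*v*(1 + v)))
373120 + (-291 + R(18))²/424957 = 373120 + (-291 - ½/(18*(1 + 18)))²/424957 = 373120 + (-291 - ½*1/18/19)²*(1/424957) = 373120 + (-291 - ½*1/18*1/19)²*(1/424957) = 373120 + (-291 - 1/684)²*(1/424957) = 373120 + (-199045/684)²*(1/424957) = 373120 + (39618912025/467856)*(1/424957) = 373120 + 39618912025/198818682192 = 74183266318391065/198818682192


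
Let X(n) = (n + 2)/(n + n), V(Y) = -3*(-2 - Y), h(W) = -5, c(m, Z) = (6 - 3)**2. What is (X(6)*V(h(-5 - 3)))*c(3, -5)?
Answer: -54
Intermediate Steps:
c(m, Z) = 9 (c(m, Z) = 3**2 = 9)
V(Y) = 6 + 3*Y
X(n) = (2 + n)/(2*n) (X(n) = (2 + n)/((2*n)) = (2 + n)*(1/(2*n)) = (2 + n)/(2*n))
(X(6)*V(h(-5 - 3)))*c(3, -5) = (((1/2)*(2 + 6)/6)*(6 + 3*(-5)))*9 = (((1/2)*(1/6)*8)*(6 - 15))*9 = ((2/3)*(-9))*9 = -6*9 = -54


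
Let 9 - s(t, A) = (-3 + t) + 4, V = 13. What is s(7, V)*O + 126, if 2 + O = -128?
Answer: -4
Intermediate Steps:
O = -130 (O = -2 - 128 = -130)
s(t, A) = 8 - t (s(t, A) = 9 - ((-3 + t) + 4) = 9 - (1 + t) = 9 + (-1 - t) = 8 - t)
s(7, V)*O + 126 = (8 - 1*7)*(-130) + 126 = (8 - 7)*(-130) + 126 = 1*(-130) + 126 = -130 + 126 = -4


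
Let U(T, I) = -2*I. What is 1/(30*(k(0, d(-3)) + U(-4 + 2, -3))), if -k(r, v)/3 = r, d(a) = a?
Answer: 1/180 ≈ 0.0055556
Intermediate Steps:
k(r, v) = -3*r
1/(30*(k(0, d(-3)) + U(-4 + 2, -3))) = 1/(30*(-3*0 - 2*(-3))) = 1/(30*(0 + 6)) = 1/(30*6) = 1/180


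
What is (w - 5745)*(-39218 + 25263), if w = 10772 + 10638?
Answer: -218605075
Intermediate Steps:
w = 21410
(w - 5745)*(-39218 + 25263) = (21410 - 5745)*(-39218 + 25263) = 15665*(-13955) = -218605075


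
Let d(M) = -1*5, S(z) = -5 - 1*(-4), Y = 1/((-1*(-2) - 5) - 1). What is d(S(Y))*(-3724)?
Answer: 18620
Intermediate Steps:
Y = -¼ (Y = 1/((2 - 5) - 1) = 1/(-3 - 1) = 1/(-4) = -¼ ≈ -0.25000)
S(z) = -1 (S(z) = -5 + 4 = -1)
d(M) = -5
d(S(Y))*(-3724) = -5*(-3724) = 18620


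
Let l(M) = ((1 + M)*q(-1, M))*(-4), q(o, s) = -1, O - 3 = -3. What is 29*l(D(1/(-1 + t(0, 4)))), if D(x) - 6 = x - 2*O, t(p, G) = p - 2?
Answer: 2320/3 ≈ 773.33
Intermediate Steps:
O = 0 (O = 3 - 3 = 0)
t(p, G) = -2 + p
D(x) = 6 + x (D(x) = 6 + (x - 2*0) = 6 + (x + 0) = 6 + x)
l(M) = 4 + 4*M (l(M) = ((1 + M)*(-1))*(-4) = (-1 - M)*(-4) = 4 + 4*M)
29*l(D(1/(-1 + t(0, 4)))) = 29*(4 + 4*(6 + 1/(-1 + (-2 + 0)))) = 29*(4 + 4*(6 + 1/(-1 - 2))) = 29*(4 + 4*(6 + 1/(-3))) = 29*(4 + 4*(6 - ⅓)) = 29*(4 + 4*(17/3)) = 29*(4 + 68/3) = 29*(80/3) = 2320/3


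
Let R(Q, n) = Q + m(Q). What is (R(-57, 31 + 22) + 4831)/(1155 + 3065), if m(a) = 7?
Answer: 4781/4220 ≈ 1.1329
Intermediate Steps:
R(Q, n) = 7 + Q (R(Q, n) = Q + 7 = 7 + Q)
(R(-57, 31 + 22) + 4831)/(1155 + 3065) = ((7 - 57) + 4831)/(1155 + 3065) = (-50 + 4831)/4220 = 4781*(1/4220) = 4781/4220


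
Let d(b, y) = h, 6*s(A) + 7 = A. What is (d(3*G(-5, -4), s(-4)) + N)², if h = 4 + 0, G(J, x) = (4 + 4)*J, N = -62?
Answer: 3364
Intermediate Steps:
s(A) = -7/6 + A/6
G(J, x) = 8*J
h = 4
d(b, y) = 4
(d(3*G(-5, -4), s(-4)) + N)² = (4 - 62)² = (-58)² = 3364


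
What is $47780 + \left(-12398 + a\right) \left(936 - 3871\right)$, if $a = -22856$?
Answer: $103518270$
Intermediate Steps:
$47780 + \left(-12398 + a\right) \left(936 - 3871\right) = 47780 + \left(-12398 - 22856\right) \left(936 - 3871\right) = 47780 - -103470490 = 47780 + 103470490 = 103518270$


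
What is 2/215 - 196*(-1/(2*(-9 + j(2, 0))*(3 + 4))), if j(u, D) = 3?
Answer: -1499/645 ≈ -2.3240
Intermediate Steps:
2/215 - 196*(-1/(2*(-9 + j(2, 0))*(3 + 4))) = 2/215 - 196*(-1/(2*(-9 + 3)*(3 + 4))) = 2*(1/215) - 196/((-(-12)*7)) = 2/215 - 196/((-6*(-14))) = 2/215 - 196/84 = 2/215 - 196*1/84 = 2/215 - 7/3 = -1499/645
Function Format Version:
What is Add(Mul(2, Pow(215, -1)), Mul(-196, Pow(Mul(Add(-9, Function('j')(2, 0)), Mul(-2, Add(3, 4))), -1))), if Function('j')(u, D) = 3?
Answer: Rational(-1499, 645) ≈ -2.3240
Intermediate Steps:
Add(Mul(2, Pow(215, -1)), Mul(-196, Pow(Mul(Add(-9, Function('j')(2, 0)), Mul(-2, Add(3, 4))), -1))) = Add(Mul(2, Pow(215, -1)), Mul(-196, Pow(Mul(Add(-9, 3), Mul(-2, Add(3, 4))), -1))) = Add(Mul(2, Rational(1, 215)), Mul(-196, Pow(Mul(-6, Mul(-2, 7)), -1))) = Add(Rational(2, 215), Mul(-196, Pow(Mul(-6, -14), -1))) = Add(Rational(2, 215), Mul(-196, Pow(84, -1))) = Add(Rational(2, 215), Mul(-196, Rational(1, 84))) = Add(Rational(2, 215), Rational(-7, 3)) = Rational(-1499, 645)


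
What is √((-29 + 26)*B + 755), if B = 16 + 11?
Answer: √674 ≈ 25.962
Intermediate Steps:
B = 27
√((-29 + 26)*B + 755) = √((-29 + 26)*27 + 755) = √(-3*27 + 755) = √(-81 + 755) = √674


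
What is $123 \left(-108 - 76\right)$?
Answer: $-22632$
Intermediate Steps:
$123 \left(-108 - 76\right) = 123 \left(-184\right) = -22632$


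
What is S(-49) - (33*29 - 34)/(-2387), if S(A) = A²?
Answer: 5732110/2387 ≈ 2401.4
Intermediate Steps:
S(-49) - (33*29 - 34)/(-2387) = (-49)² - (33*29 - 34)/(-2387) = 2401 - (957 - 34)*(-1)/2387 = 2401 - 923*(-1)/2387 = 2401 - 1*(-923/2387) = 2401 + 923/2387 = 5732110/2387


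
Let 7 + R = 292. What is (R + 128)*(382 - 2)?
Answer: 156940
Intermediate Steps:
R = 285 (R = -7 + 292 = 285)
(R + 128)*(382 - 2) = (285 + 128)*(382 - 2) = 413*380 = 156940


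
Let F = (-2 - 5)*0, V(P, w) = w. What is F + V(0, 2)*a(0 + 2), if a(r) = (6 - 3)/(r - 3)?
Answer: -6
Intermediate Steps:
a(r) = 3/(-3 + r)
F = 0 (F = -7*0 = 0)
F + V(0, 2)*a(0 + 2) = 0 + 2*(3/(-3 + (0 + 2))) = 0 + 2*(3/(-3 + 2)) = 0 + 2*(3/(-1)) = 0 + 2*(3*(-1)) = 0 + 2*(-3) = 0 - 6 = -6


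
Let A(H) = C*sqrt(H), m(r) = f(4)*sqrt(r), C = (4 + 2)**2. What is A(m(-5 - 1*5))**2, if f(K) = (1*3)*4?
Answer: 15552*I*sqrt(10) ≈ 49180.0*I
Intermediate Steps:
C = 36 (C = 6**2 = 36)
f(K) = 12 (f(K) = 3*4 = 12)
m(r) = 12*sqrt(r)
A(H) = 36*sqrt(H)
A(m(-5 - 1*5))**2 = (36*sqrt(12*sqrt(-5 - 1*5)))**2 = (36*sqrt(12*sqrt(-5 - 5)))**2 = (36*sqrt(12*sqrt(-10)))**2 = (36*sqrt(12*(I*sqrt(10))))**2 = (36*sqrt(12*I*sqrt(10)))**2 = (36*(2*sqrt(3)*10**(1/4)*sqrt(I)))**2 = (72*sqrt(3)*10**(1/4)*sqrt(I))**2 = 15552*I*sqrt(10)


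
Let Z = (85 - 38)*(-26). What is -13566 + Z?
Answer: -14788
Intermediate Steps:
Z = -1222 (Z = 47*(-26) = -1222)
-13566 + Z = -13566 - 1222 = -14788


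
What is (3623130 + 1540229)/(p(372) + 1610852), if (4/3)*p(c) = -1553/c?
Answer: 2561026064/798981039 ≈ 3.2054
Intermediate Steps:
p(c) = -4659/(4*c) (p(c) = 3*(-1553/c)/4 = -4659/(4*c))
(3623130 + 1540229)/(p(372) + 1610852) = (3623130 + 1540229)/(-4659/4/372 + 1610852) = 5163359/(-4659/4*1/372 + 1610852) = 5163359/(-1553/496 + 1610852) = 5163359/(798981039/496) = 5163359*(496/798981039) = 2561026064/798981039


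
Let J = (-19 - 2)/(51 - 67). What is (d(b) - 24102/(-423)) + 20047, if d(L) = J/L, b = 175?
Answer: 377954941/18800 ≈ 20104.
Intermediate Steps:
J = 21/16 (J = -21/(-16) = -21*(-1/16) = 21/16 ≈ 1.3125)
d(L) = 21/(16*L)
(d(b) - 24102/(-423)) + 20047 = ((21/16)/175 - 24102/(-423)) + 20047 = ((21/16)*(1/175) - 24102*(-1/423)) + 20047 = (3/400 + 2678/47) + 20047 = 1071341/18800 + 20047 = 377954941/18800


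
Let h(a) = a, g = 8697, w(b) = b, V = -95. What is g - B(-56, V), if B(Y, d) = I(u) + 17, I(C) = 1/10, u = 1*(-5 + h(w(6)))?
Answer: 86799/10 ≈ 8679.9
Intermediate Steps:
u = 1 (u = 1*(-5 + 6) = 1*1 = 1)
I(C) = ⅒
B(Y, d) = 171/10 (B(Y, d) = ⅒ + 17 = 171/10)
g - B(-56, V) = 8697 - 1*171/10 = 8697 - 171/10 = 86799/10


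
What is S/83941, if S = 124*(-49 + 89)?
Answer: 4960/83941 ≈ 0.059089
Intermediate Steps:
S = 4960 (S = 124*40 = 4960)
S/83941 = 4960/83941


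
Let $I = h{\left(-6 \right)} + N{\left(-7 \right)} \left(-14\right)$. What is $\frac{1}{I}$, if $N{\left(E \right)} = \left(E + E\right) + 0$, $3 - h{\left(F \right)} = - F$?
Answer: $\frac{1}{193} \approx 0.0051813$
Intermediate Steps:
$h{\left(F \right)} = 3 + F$ ($h{\left(F \right)} = 3 - - F = 3 + F$)
$N{\left(E \right)} = 2 E$ ($N{\left(E \right)} = 2 E + 0 = 2 E$)
$I = 193$ ($I = \left(3 - 6\right) + 2 \left(-7\right) \left(-14\right) = -3 - -196 = -3 + 196 = 193$)
$\frac{1}{I} = \frac{1}{193}$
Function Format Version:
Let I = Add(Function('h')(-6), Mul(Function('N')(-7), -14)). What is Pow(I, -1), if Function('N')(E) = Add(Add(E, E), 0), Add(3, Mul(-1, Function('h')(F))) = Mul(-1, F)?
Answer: Rational(1, 193) ≈ 0.0051813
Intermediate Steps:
Function('h')(F) = Add(3, F) (Function('h')(F) = Add(3, Mul(-1, Mul(-1, F))) = Add(3, F))
Function('N')(E) = Mul(2, E) (Function('N')(E) = Add(Mul(2, E), 0) = Mul(2, E))
I = 193 (I = Add(Add(3, -6), Mul(Mul(2, -7), -14)) = Add(-3, Mul(-14, -14)) = Add(-3, 196) = 193)
Pow(I, -1) = Pow(193, -1) = Rational(1, 193)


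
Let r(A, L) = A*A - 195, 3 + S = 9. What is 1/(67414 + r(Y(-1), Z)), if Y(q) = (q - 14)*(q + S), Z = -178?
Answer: 1/72844 ≈ 1.3728e-5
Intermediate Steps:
S = 6 (S = -3 + 9 = 6)
Y(q) = (-14 + q)*(6 + q) (Y(q) = (q - 14)*(q + 6) = (-14 + q)*(6 + q))
r(A, L) = -195 + A**2 (r(A, L) = A**2 - 195 = -195 + A**2)
1/(67414 + r(Y(-1), Z)) = 1/(67414 + (-195 + (-84 + (-1)**2 - 8*(-1))**2)) = 1/(67414 + (-195 + (-84 + 1 + 8)**2)) = 1/(67414 + (-195 + (-75)**2)) = 1/(67414 + (-195 + 5625)) = 1/(67414 + 5430) = 1/72844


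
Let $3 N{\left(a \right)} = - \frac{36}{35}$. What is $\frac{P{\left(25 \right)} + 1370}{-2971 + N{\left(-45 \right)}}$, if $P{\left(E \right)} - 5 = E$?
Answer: $- \frac{49000}{103997} \approx -0.47117$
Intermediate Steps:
$N{\left(a \right)} = - \frac{12}{35}$ ($N{\left(a \right)} = \frac{\left(-36\right) \frac{1}{35}}{3} = \frac{1}{3} \left(- \frac{36}{35}\right) = - \frac{12}{35}$)
$P{\left(E \right)} = 5 + E$
$\frac{P{\left(25 \right)} + 1370}{-2971 + N{\left(-45 \right)}} = \frac{\left(5 + 25\right) + 1370}{-2971 - \frac{12}{35}} = \frac{30 + 1370}{- \frac{103997}{35}} = 1400 \left(- \frac{35}{103997}\right) = - \frac{49000}{103997}$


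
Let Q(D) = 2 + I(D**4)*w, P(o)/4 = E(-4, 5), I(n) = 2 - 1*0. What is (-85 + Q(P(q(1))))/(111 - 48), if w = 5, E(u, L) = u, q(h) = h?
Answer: -73/63 ≈ -1.1587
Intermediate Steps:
I(n) = 2 (I(n) = 2 + 0 = 2)
P(o) = -16 (P(o) = 4*(-4) = -16)
Q(D) = 12 (Q(D) = 2 + 2*5 = 2 + 10 = 12)
(-85 + Q(P(q(1))))/(111 - 48) = (-85 + 12)/(111 - 48) = -73/63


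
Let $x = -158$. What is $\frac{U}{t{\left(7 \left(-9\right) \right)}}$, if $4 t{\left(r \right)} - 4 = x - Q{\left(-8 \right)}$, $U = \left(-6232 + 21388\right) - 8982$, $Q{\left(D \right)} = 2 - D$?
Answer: $- \frac{6174}{41} \approx -150.59$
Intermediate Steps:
$U = 6174$ ($U = 15156 - 8982 = 6174$)
$t{\left(r \right)} = -41$ ($t{\left(r \right)} = 1 + \frac{-158 - \left(2 - -8\right)}{4} = 1 + \frac{-158 - \left(2 + 8\right)}{4} = 1 + \frac{-158 - 10}{4} = 1 + \frac{1}{4} \left(-168\right) = 1 - 42 = -41$)
$\frac{U}{t{\left(7 \left(-9\right) \right)}} = \frac{6174}{-41} = 6174 \left(- \frac{1}{41}\right) = - \frac{6174}{41}$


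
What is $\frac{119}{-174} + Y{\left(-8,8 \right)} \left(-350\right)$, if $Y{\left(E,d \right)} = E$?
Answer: $\frac{487081}{174} \approx 2799.3$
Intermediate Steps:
$\frac{119}{-174} + Y{\left(-8,8 \right)} \left(-350\right) = \frac{119}{-174} - -2800 = 119 \left(- \frac{1}{174}\right) + 2800 = - \frac{119}{174} + 2800 = \frac{487081}{174}$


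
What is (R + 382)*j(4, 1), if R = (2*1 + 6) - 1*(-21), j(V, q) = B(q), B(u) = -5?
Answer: -2055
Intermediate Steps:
j(V, q) = -5
R = 29 (R = (2 + 6) + 21 = 8 + 21 = 29)
(R + 382)*j(4, 1) = (29 + 382)*(-5) = 411*(-5) = -2055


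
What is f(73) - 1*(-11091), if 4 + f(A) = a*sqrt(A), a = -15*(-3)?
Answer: 11087 + 45*sqrt(73) ≈ 11471.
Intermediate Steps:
a = 45
f(A) = -4 + 45*sqrt(A)
f(73) - 1*(-11091) = (-4 + 45*sqrt(73)) - 1*(-11091) = (-4 + 45*sqrt(73)) + 11091 = 11087 + 45*sqrt(73)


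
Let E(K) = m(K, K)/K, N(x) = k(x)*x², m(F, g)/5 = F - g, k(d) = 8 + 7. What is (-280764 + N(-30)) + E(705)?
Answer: -267264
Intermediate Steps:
k(d) = 15
m(F, g) = -5*g + 5*F (m(F, g) = 5*(F - g) = -5*g + 5*F)
N(x) = 15*x²
E(K) = 0 (E(K) = (-5*K + 5*K)/K = 0/K = 0)
(-280764 + N(-30)) + E(705) = (-280764 + 15*(-30)²) + 0 = (-280764 + 15*900) + 0 = (-280764 + 13500) + 0 = -267264 + 0 = -267264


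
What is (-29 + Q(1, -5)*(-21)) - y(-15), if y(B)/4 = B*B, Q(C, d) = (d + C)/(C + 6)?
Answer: -917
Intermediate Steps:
Q(C, d) = (C + d)/(6 + C)
y(B) = 4*B**2 (y(B) = 4*(B*B) = 4*B**2)
(-29 + Q(1, -5)*(-21)) - y(-15) = (-29 + ((1 - 5)/(6 + 1))*(-21)) - 4*(-15)**2 = (-29 + (-4/7)*(-21)) - 4*225 = (-29 + ((1/7)*(-4))*(-21)) - 1*900 = (-29 - 4/7*(-21)) - 900 = (-29 + 12) - 900 = -17 - 900 = -917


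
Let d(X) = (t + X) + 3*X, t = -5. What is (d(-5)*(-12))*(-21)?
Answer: -6300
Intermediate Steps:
d(X) = -5 + 4*X (d(X) = (-5 + X) + 3*X = -5 + 4*X)
(d(-5)*(-12))*(-21) = ((-5 + 4*(-5))*(-12))*(-21) = ((-5 - 20)*(-12))*(-21) = -25*(-12)*(-21) = 300*(-21) = -6300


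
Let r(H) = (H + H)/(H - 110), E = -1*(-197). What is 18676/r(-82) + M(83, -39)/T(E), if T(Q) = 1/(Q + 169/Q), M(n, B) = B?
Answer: 114274434/8077 ≈ 14148.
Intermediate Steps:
E = 197
r(H) = 2*H/(-110 + H) (r(H) = (2*H)/(-110 + H) = 2*H/(-110 + H))
18676/r(-82) + M(83, -39)/T(E) = 18676/((2*(-82)/(-110 - 82))) - 39/(197/(169 + 197²)) = 18676/((2*(-82)/(-192))) - 39/(197/(169 + 38809)) = 18676/((2*(-82)*(-1/192))) - 39/(197/38978) = 18676/(41/48) - 39/(197*(1/38978)) = 18676*(48/41) - 39/197/38978 = 896448/41 - 39*38978/197 = 896448/41 - 1520142/197 = 114274434/8077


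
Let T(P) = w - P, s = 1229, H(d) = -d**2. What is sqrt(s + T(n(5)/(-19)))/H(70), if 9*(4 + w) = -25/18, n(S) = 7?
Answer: -sqrt(143305942)/1675800 ≈ -0.0071435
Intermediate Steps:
w = -673/162 (w = -4 + (-25/18)/9 = -4 + (-25*1/18)/9 = -4 + (1/9)*(-25/18) = -4 - 25/162 = -673/162 ≈ -4.1543)
T(P) = -673/162 - P
sqrt(s + T(n(5)/(-19)))/H(70) = sqrt(1229 + (-673/162 - 7/(-19)))/((-1*70**2)) = sqrt(1229 + (-673/162 - 7*(-1)/19))/((-1*4900)) = sqrt(1229 + (-673/162 - 1*(-7/19)))/(-4900) = sqrt(1229 + (-673/162 + 7/19))*(-1/4900) = sqrt(1229 - 11653/3078)*(-1/4900) = sqrt(3771209/3078)*(-1/4900) = (sqrt(143305942)/342)*(-1/4900) = -sqrt(143305942)/1675800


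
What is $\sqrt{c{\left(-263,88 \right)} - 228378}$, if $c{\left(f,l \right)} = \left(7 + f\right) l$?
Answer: $i \sqrt{250906} \approx 500.91 i$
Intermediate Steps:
$c{\left(f,l \right)} = l \left(7 + f\right)$
$\sqrt{c{\left(-263,88 \right)} - 228378} = \sqrt{88 \left(7 - 263\right) - 228378} = \sqrt{88 \left(-256\right) - 228378} = \sqrt{-22528 - 228378} = \sqrt{-250906} = i \sqrt{250906}$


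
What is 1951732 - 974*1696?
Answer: 299828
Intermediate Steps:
1951732 - 974*1696 = 1951732 - 1*1651904 = 1951732 - 1651904 = 299828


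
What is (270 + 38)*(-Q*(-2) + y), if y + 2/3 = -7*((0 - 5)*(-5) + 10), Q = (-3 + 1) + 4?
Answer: -223300/3 ≈ -74433.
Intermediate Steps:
Q = 2 (Q = -2 + 4 = 2)
y = -737/3 (y = -⅔ - 7*((0 - 5)*(-5) + 10) = -⅔ - 7*(-5*(-5) + 10) = -⅔ - 7*(25 + 10) = -⅔ - 7*35 = -⅔ - 245 = -737/3 ≈ -245.67)
(270 + 38)*(-Q*(-2) + y) = (270 + 38)*(-1*2*(-2) - 737/3) = 308*(-2*(-2) - 737/3) = 308*(4 - 737/3) = 308*(-725/3) = -223300/3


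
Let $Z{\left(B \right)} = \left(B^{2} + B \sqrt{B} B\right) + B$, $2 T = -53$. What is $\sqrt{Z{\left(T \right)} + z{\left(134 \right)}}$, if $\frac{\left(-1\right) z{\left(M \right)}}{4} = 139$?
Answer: $\frac{\sqrt{1916 + 5618 i \sqrt{106}}}{4} \approx 43.225 + 41.817 i$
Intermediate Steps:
$T = - \frac{53}{2}$ ($T = \frac{1}{2} \left(-53\right) = - \frac{53}{2} \approx -26.5$)
$Z{\left(B \right)} = B + B^{2} + B^{\frac{5}{2}}$ ($Z{\left(B \right)} = \left(B^{2} + B^{\frac{3}{2}} B\right) + B = \left(B^{2} + B^{\frac{5}{2}}\right) + B = B + B^{2} + B^{\frac{5}{2}}$)
$z{\left(M \right)} = -556$ ($z{\left(M \right)} = \left(-4\right) 139 = -556$)
$\sqrt{Z{\left(T \right)} + z{\left(134 \right)}} = \sqrt{\left(- \frac{53}{2} + \left(- \frac{53}{2}\right)^{2} + \left(- \frac{53}{2}\right)^{\frac{5}{2}}\right) - 556} = \sqrt{\left(- \frac{53}{2} + \frac{2809}{4} + \frac{2809 i \sqrt{106}}{8}\right) - 556} = \sqrt{\left(\frac{2703}{4} + \frac{2809 i \sqrt{106}}{8}\right) - 556} = \sqrt{\frac{479}{4} + \frac{2809 i \sqrt{106}}{8}}$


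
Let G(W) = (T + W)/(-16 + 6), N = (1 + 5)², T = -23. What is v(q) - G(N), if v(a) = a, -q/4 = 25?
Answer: -987/10 ≈ -98.700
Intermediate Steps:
q = -100 (q = -4*25 = -100)
N = 36 (N = 6² = 36)
G(W) = 23/10 - W/10 (G(W) = (-23 + W)/(-16 + 6) = (-23 + W)/(-10) = (-23 + W)*(-⅒) = 23/10 - W/10)
v(q) - G(N) = -100 - (23/10 - ⅒*36) = -100 - (23/10 - 18/5) = -100 - 1*(-13/10) = -100 + 13/10 = -987/10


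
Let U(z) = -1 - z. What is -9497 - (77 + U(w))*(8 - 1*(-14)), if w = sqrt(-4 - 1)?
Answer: -11169 + 22*I*sqrt(5) ≈ -11169.0 + 49.193*I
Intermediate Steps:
w = I*sqrt(5) (w = sqrt(-5) = I*sqrt(5) ≈ 2.2361*I)
-9497 - (77 + U(w))*(8 - 1*(-14)) = -9497 - (77 + (-1 - I*sqrt(5)))*(8 - 1*(-14)) = -9497 - (77 + (-1 - I*sqrt(5)))*(8 + 14) = -9497 - (76 - I*sqrt(5))*22 = -9497 - (1672 - 22*I*sqrt(5)) = -9497 + (-1672 + 22*I*sqrt(5)) = -11169 + 22*I*sqrt(5)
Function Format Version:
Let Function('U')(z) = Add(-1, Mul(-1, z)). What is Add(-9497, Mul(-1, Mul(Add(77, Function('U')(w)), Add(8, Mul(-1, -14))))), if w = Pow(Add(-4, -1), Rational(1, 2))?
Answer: Add(-11169, Mul(22, I, Pow(5, Rational(1, 2)))) ≈ Add(-11169., Mul(49.193, I))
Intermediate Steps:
w = Mul(I, Pow(5, Rational(1, 2))) (w = Pow(-5, Rational(1, 2)) = Mul(I, Pow(5, Rational(1, 2))) ≈ Mul(2.2361, I))
Add(-9497, Mul(-1, Mul(Add(77, Function('U')(w)), Add(8, Mul(-1, -14))))) = Add(-9497, Mul(-1, Mul(Add(77, Add(-1, Mul(-1, Mul(I, Pow(5, Rational(1, 2)))))), Add(8, Mul(-1, -14))))) = Add(-9497, Mul(-1, Mul(Add(77, Add(-1, Mul(-1, I, Pow(5, Rational(1, 2))))), Add(8, 14)))) = Add(-9497, Mul(-1, Mul(Add(76, Mul(-1, I, Pow(5, Rational(1, 2)))), 22))) = Add(-9497, Mul(-1, Add(1672, Mul(-22, I, Pow(5, Rational(1, 2)))))) = Add(-9497, Add(-1672, Mul(22, I, Pow(5, Rational(1, 2))))) = Add(-11169, Mul(22, I, Pow(5, Rational(1, 2))))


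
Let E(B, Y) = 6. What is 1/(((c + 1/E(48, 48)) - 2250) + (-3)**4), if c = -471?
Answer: -6/15839 ≈ -0.00037881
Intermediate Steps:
1/(((c + 1/E(48, 48)) - 2250) + (-3)**4) = 1/(((-471 + 1/6) - 2250) + (-3)**4) = 1/(((-471 + 1/6) - 2250) + 81) = 1/((-2825/6 - 2250) + 81) = 1/(-16325/6 + 81) = 1/(-15839/6) = -6/15839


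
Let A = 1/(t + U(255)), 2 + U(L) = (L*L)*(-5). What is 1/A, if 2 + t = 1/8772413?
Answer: -2852165866276/8772413 ≈ -3.2513e+5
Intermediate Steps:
U(L) = -2 - 5*L² (U(L) = -2 + (L*L)*(-5) = -2 + L²*(-5) = -2 - 5*L²)
t = -17544825/8772413 (t = -2 + 1/8772413 = -17544825/8772413 ≈ -2.0000)
A = -8772413/2852165866276 (A = 1/(-17544825/8772413 + (-2 - 5*255²)) = 1/(-17544825/8772413 + (-2 - 5*65025)) = 1/(-17544825/8772413 + (-2 - 325125)) = 1/(-17544825/8772413 - 325127) = 1/(-2852165866276/8772413) = -8772413/2852165866276 ≈ -3.0757e-6)
1/A = 1/(-8772413/2852165866276) = -2852165866276/8772413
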